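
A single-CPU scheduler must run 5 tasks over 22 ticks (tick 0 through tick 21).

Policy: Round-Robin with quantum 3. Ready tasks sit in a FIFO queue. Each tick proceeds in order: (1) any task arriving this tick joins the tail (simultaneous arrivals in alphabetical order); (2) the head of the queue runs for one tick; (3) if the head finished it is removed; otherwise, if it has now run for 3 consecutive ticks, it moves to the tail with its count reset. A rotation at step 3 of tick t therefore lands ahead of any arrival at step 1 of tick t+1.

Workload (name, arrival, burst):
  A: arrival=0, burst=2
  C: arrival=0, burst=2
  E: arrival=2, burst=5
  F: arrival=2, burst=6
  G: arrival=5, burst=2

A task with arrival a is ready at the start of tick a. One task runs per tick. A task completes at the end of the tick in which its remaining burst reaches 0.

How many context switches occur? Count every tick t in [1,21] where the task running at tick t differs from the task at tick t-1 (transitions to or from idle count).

t=0: queue=[A,C] q_used=0 → run A
t=1: queue=[A,C] q_used=1 → run A
t=2: queue=[C,E,F] q_used=0 → run C
t=3: queue=[C,E,F] q_used=1 → run C
t=4: queue=[E,F] q_used=0 → run E
t=5: queue=[E,F,G] q_used=1 → run E
t=6: queue=[E,F,G] q_used=2 → run E
t=7: queue=[F,G,E] q_used=0 → run F
t=8: queue=[F,G,E] q_used=1 → run F
t=9: queue=[F,G,E] q_used=2 → run F
t=10: queue=[G,E,F] q_used=0 → run G
t=11: queue=[G,E,F] q_used=1 → run G
t=12: queue=[E,F] q_used=0 → run E
t=13: queue=[E,F] q_used=1 → run E
t=14: queue=[F] q_used=0 → run F
t=15: queue=[F] q_used=1 → run F
t=16: queue=[F] q_used=2 → run F
t=17: (idle)
t=18: (idle)
t=19: (idle)
t=20: (idle)
t=21: (idle)

context switches = 7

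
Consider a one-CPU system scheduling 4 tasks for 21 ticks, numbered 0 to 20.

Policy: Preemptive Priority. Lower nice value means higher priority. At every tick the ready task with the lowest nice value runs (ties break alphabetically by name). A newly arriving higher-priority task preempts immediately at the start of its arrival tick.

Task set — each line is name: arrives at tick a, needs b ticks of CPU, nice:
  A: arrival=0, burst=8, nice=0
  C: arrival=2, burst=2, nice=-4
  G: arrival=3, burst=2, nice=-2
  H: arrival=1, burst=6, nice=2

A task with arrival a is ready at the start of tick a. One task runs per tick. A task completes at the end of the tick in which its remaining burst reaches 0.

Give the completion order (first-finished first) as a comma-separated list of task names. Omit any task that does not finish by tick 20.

t=0: ready={A} → run A
t=1: ready={A,H} → run A
t=2: ready={A,C,H} → run C
t=3: ready={A,C,G,H} → run C
t=4: ready={A,G,H} → run G
t=5: ready={A,G,H} → run G
t=6: ready={A,H} → run A
t=7: ready={A,H} → run A
t=8: ready={A,H} → run A
t=9: ready={A,H} → run A
t=10: ready={A,H} → run A
t=11: ready={A,H} → run A
t=12: ready={H} → run H
t=13: ready={H} → run H
t=14: ready={H} → run H
t=15: ready={H} → run H
t=16: ready={H} → run H
t=17: ready={H} → run H
t=18: (idle)
t=19: (idle)
t=20: (idle)

completion order = C, G, A, H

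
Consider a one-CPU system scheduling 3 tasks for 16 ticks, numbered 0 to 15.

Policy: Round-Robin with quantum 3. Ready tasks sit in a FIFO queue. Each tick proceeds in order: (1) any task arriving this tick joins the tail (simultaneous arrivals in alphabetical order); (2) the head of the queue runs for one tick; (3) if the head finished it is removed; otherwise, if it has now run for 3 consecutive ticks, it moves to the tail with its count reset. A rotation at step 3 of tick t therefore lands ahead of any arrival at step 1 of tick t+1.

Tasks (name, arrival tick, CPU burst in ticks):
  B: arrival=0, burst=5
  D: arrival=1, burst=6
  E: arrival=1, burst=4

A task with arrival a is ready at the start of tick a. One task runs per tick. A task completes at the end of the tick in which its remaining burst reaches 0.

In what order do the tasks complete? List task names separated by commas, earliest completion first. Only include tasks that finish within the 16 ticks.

completion order = B, D, E

t=0: queue=[B] q_used=0 → run B
t=1: queue=[B,D,E] q_used=1 → run B
t=2: queue=[B,D,E] q_used=2 → run B
t=3: queue=[D,E,B] q_used=0 → run D
t=4: queue=[D,E,B] q_used=1 → run D
t=5: queue=[D,E,B] q_used=2 → run D
t=6: queue=[E,B,D] q_used=0 → run E
t=7: queue=[E,B,D] q_used=1 → run E
t=8: queue=[E,B,D] q_used=2 → run E
t=9: queue=[B,D,E] q_used=0 → run B
t=10: queue=[B,D,E] q_used=1 → run B
t=11: queue=[D,E] q_used=0 → run D
t=12: queue=[D,E] q_used=1 → run D
t=13: queue=[D,E] q_used=2 → run D
t=14: queue=[E] q_used=0 → run E
t=15: (idle)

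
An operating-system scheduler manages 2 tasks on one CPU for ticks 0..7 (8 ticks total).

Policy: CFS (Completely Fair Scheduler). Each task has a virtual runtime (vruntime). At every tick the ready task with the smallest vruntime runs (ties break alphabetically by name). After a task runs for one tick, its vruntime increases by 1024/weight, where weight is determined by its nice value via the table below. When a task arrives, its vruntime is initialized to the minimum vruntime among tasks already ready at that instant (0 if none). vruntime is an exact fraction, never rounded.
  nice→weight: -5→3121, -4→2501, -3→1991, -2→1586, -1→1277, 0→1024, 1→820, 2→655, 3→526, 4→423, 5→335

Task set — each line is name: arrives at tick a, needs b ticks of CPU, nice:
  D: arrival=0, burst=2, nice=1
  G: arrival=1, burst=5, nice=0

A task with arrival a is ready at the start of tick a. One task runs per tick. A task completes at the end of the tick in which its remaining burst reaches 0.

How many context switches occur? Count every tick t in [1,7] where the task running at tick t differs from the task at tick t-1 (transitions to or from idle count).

t=0: vr[D=0] → run D
t=1: vr[D=256/205 G=256/205] → run D
t=2: vr[G=256/205] → run G
t=3: vr[G=461/205] → run G
t=4: vr[G=666/205] → run G
t=5: vr[G=871/205] → run G
t=6: vr[G=1076/205] → run G
t=7: (idle)

context switches = 2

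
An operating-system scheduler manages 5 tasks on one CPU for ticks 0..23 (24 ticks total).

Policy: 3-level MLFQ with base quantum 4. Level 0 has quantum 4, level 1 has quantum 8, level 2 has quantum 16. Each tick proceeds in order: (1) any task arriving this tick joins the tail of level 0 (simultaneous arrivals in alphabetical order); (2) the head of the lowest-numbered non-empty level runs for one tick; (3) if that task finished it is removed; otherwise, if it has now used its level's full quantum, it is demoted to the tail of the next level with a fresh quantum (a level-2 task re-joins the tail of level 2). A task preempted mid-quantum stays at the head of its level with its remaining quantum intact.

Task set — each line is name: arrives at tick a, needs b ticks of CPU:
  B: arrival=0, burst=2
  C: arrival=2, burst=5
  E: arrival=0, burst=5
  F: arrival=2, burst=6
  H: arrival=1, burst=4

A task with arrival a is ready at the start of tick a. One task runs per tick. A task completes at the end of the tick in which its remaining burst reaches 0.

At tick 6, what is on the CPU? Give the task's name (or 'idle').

running at tick 6 = H

t=0: L0/L1/L2 = BE/-/- → run B
t=1: L0/L1/L2 = BEH/-/- → run B
t=2: L0/L1/L2 = EHCF/-/- → run E
t=3: L0/L1/L2 = EHCF/-/- → run E
t=4: L0/L1/L2 = EHCF/-/- → run E
t=5: L0/L1/L2 = EHCF/-/- → run E
t=6: L0/L1/L2 = HCF/E/- → run H
t=7: L0/L1/L2 = HCF/E/- → run H
t=8: L0/L1/L2 = HCF/E/- → run H
t=9: L0/L1/L2 = HCF/E/- → run H
t=10: L0/L1/L2 = CF/E/- → run C
t=11: L0/L1/L2 = CF/E/- → run C
t=12: L0/L1/L2 = CF/E/- → run C
t=13: L0/L1/L2 = CF/E/- → run C
t=14: L0/L1/L2 = F/EC/- → run F
t=15: L0/L1/L2 = F/EC/- → run F
t=16: L0/L1/L2 = F/EC/- → run F
t=17: L0/L1/L2 = F/EC/- → run F
t=18: L0/L1/L2 = -/ECF/- → run E
t=19: L0/L1/L2 = -/CF/- → run C
t=20: L0/L1/L2 = -/F/- → run F
t=21: L0/L1/L2 = -/F/- → run F
t=22: (idle)
t=23: (idle)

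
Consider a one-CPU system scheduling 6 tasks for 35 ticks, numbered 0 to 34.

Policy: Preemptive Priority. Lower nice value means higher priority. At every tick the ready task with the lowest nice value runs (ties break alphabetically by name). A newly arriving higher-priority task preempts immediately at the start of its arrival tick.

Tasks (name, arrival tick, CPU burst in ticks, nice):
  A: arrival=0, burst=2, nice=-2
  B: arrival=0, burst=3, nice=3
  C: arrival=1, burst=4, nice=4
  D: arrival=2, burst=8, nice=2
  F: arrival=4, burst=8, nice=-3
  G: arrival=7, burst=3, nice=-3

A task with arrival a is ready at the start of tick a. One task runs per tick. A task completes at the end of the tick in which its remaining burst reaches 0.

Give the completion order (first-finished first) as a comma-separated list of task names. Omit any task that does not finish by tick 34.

completion order = A, F, G, D, B, C

t=0: ready={A,B} → run A
t=1: ready={A,B,C} → run A
t=2: ready={B,C,D} → run D
t=3: ready={B,C,D} → run D
t=4: ready={B,C,D,F} → run F
t=5: ready={B,C,D,F} → run F
t=6: ready={B,C,D,F} → run F
t=7: ready={B,C,D,F,G} → run F
t=8: ready={B,C,D,F,G} → run F
t=9: ready={B,C,D,F,G} → run F
t=10: ready={B,C,D,F,G} → run F
t=11: ready={B,C,D,F,G} → run F
t=12: ready={B,C,D,G} → run G
t=13: ready={B,C,D,G} → run G
t=14: ready={B,C,D,G} → run G
t=15: ready={B,C,D} → run D
t=16: ready={B,C,D} → run D
t=17: ready={B,C,D} → run D
t=18: ready={B,C,D} → run D
t=19: ready={B,C,D} → run D
t=20: ready={B,C,D} → run D
t=21: ready={B,C} → run B
t=22: ready={B,C} → run B
t=23: ready={B,C} → run B
t=24: ready={C} → run C
t=25: ready={C} → run C
t=26: ready={C} → run C
t=27: ready={C} → run C
t=28: (idle)
t=29: (idle)
t=30: (idle)
t=31: (idle)
t=32: (idle)
t=33: (idle)
t=34: (idle)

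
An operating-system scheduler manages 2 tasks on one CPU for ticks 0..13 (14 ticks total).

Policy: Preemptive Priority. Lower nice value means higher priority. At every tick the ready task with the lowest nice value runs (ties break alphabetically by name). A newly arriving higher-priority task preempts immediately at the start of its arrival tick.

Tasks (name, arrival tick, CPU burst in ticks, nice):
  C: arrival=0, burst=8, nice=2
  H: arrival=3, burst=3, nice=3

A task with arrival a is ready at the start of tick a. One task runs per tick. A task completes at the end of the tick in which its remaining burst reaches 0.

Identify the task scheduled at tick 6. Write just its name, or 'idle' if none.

running at tick 6 = C

t=0: ready={C} → run C
t=1: ready={C} → run C
t=2: ready={C} → run C
t=3: ready={C,H} → run C
t=4: ready={C,H} → run C
t=5: ready={C,H} → run C
t=6: ready={C,H} → run C
t=7: ready={C,H} → run C
t=8: ready={H} → run H
t=9: ready={H} → run H
t=10: ready={H} → run H
t=11: (idle)
t=12: (idle)
t=13: (idle)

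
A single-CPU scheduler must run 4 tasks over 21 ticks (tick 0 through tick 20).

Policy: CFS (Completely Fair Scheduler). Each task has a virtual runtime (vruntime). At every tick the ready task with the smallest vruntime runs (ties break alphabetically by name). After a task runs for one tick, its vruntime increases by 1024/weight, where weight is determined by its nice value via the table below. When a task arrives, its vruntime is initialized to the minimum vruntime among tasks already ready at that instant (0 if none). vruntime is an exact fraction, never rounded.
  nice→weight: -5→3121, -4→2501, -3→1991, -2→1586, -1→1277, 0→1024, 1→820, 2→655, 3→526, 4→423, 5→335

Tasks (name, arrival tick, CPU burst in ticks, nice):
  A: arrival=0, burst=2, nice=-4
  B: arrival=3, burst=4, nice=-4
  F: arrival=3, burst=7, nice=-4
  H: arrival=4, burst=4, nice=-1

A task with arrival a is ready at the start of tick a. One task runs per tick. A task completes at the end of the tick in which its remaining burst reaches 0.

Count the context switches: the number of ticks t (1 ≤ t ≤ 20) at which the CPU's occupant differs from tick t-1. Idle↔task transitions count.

t=0: vr[A=0] → run A
t=1: vr[A=1024/2501] → run A
t=2: (idle)
t=3: vr[B=0 F=0] → run B
t=4: vr[B=1024/2501 F=0 H=0] → run F
t=5: vr[B=1024/2501 F=1024/2501 H=0] → run H
t=6: vr[B=1024/2501 F=1024/2501 H=1024/1277] → run B
t=7: vr[B=2048/2501 F=1024/2501 H=1024/1277] → run F
t=8: vr[B=2048/2501 F=2048/2501 H=1024/1277] → run H
t=9: vr[B=2048/2501 F=2048/2501 H=2048/1277] → run B
t=10: vr[B=3072/2501 F=2048/2501 H=2048/1277] → run F
t=11: vr[B=3072/2501 F=3072/2501 H=2048/1277] → run B
t=12: vr[F=3072/2501 H=2048/1277] → run F
t=13: vr[F=4096/2501 H=2048/1277] → run H
t=14: vr[F=4096/2501 H=3072/1277] → run F
t=15: vr[F=5120/2501 H=3072/1277] → run F
t=16: vr[F=6144/2501 H=3072/1277] → run H
t=17: vr[F=6144/2501] → run F
t=18: (idle)
t=19: (idle)
t=20: (idle)

context switches = 16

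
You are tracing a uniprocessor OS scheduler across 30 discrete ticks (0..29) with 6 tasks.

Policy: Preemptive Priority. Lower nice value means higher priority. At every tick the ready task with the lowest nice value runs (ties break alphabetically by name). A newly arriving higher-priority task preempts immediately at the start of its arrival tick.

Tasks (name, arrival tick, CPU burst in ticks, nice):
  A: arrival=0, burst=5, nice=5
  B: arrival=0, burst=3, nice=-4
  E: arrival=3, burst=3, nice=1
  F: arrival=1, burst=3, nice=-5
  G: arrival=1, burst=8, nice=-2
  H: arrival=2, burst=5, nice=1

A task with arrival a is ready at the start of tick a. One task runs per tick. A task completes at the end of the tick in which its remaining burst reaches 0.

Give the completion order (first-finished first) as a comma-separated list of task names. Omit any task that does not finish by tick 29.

completion order = F, B, G, E, H, A

t=0: ready={A,B} → run B
t=1: ready={A,B,F,G} → run F
t=2: ready={A,B,F,G,H} → run F
t=3: ready={A,B,E,F,G,H} → run F
t=4: ready={A,B,E,G,H} → run B
t=5: ready={A,B,E,G,H} → run B
t=6: ready={A,E,G,H} → run G
t=7: ready={A,E,G,H} → run G
t=8: ready={A,E,G,H} → run G
t=9: ready={A,E,G,H} → run G
t=10: ready={A,E,G,H} → run G
t=11: ready={A,E,G,H} → run G
t=12: ready={A,E,G,H} → run G
t=13: ready={A,E,G,H} → run G
t=14: ready={A,E,H} → run E
t=15: ready={A,E,H} → run E
t=16: ready={A,E,H} → run E
t=17: ready={A,H} → run H
t=18: ready={A,H} → run H
t=19: ready={A,H} → run H
t=20: ready={A,H} → run H
t=21: ready={A,H} → run H
t=22: ready={A} → run A
t=23: ready={A} → run A
t=24: ready={A} → run A
t=25: ready={A} → run A
t=26: ready={A} → run A
t=27: (idle)
t=28: (idle)
t=29: (idle)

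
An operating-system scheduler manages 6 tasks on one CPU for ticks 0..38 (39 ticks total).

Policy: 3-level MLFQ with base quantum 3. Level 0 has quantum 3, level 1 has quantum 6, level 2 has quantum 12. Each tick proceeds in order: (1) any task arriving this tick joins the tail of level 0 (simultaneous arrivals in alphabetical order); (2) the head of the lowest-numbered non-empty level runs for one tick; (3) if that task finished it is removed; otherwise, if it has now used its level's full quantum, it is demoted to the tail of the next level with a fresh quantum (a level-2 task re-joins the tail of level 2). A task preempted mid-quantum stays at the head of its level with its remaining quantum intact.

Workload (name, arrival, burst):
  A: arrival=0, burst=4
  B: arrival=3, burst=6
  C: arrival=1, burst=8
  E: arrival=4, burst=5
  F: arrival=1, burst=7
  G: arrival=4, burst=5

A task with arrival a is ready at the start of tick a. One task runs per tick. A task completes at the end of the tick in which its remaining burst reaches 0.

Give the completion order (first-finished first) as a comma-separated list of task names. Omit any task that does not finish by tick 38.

completion order = A, C, F, B, E, G

t=0: L0/L1/L2 = A/-/- → run A
t=1: L0/L1/L2 = ACF/-/- → run A
t=2: L0/L1/L2 = ACF/-/- → run A
t=3: L0/L1/L2 = CFB/A/- → run C
t=4: L0/L1/L2 = CFBEG/A/- → run C
t=5: L0/L1/L2 = CFBEG/A/- → run C
t=6: L0/L1/L2 = FBEG/AC/- → run F
t=7: L0/L1/L2 = FBEG/AC/- → run F
t=8: L0/L1/L2 = FBEG/AC/- → run F
t=9: L0/L1/L2 = BEG/ACF/- → run B
t=10: L0/L1/L2 = BEG/ACF/- → run B
t=11: L0/L1/L2 = BEG/ACF/- → run B
t=12: L0/L1/L2 = EG/ACFB/- → run E
t=13: L0/L1/L2 = EG/ACFB/- → run E
t=14: L0/L1/L2 = EG/ACFB/- → run E
t=15: L0/L1/L2 = G/ACFBE/- → run G
t=16: L0/L1/L2 = G/ACFBE/- → run G
t=17: L0/L1/L2 = G/ACFBE/- → run G
t=18: L0/L1/L2 = -/ACFBEG/- → run A
t=19: L0/L1/L2 = -/CFBEG/- → run C
t=20: L0/L1/L2 = -/CFBEG/- → run C
t=21: L0/L1/L2 = -/CFBEG/- → run C
t=22: L0/L1/L2 = -/CFBEG/- → run C
t=23: L0/L1/L2 = -/CFBEG/- → run C
t=24: L0/L1/L2 = -/FBEG/- → run F
t=25: L0/L1/L2 = -/FBEG/- → run F
t=26: L0/L1/L2 = -/FBEG/- → run F
t=27: L0/L1/L2 = -/FBEG/- → run F
t=28: L0/L1/L2 = -/BEG/- → run B
t=29: L0/L1/L2 = -/BEG/- → run B
t=30: L0/L1/L2 = -/BEG/- → run B
t=31: L0/L1/L2 = -/EG/- → run E
t=32: L0/L1/L2 = -/EG/- → run E
t=33: L0/L1/L2 = -/G/- → run G
t=34: L0/L1/L2 = -/G/- → run G
t=35: (idle)
t=36: (idle)
t=37: (idle)
t=38: (idle)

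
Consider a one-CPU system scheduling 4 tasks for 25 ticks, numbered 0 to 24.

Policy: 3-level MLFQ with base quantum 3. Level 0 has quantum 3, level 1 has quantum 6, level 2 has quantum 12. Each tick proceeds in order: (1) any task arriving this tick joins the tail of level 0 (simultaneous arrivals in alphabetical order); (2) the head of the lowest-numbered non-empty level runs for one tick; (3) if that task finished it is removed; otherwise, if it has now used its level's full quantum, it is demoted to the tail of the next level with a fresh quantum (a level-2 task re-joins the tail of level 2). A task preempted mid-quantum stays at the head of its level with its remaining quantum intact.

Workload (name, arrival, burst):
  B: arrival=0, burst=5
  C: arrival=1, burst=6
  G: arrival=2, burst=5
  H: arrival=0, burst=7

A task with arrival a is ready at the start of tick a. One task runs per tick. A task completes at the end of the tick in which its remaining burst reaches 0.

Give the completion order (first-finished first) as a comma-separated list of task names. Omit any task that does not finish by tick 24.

t=0: L0/L1/L2 = BH/-/- → run B
t=1: L0/L1/L2 = BHC/-/- → run B
t=2: L0/L1/L2 = BHCG/-/- → run B
t=3: L0/L1/L2 = HCG/B/- → run H
t=4: L0/L1/L2 = HCG/B/- → run H
t=5: L0/L1/L2 = HCG/B/- → run H
t=6: L0/L1/L2 = CG/BH/- → run C
t=7: L0/L1/L2 = CG/BH/- → run C
t=8: L0/L1/L2 = CG/BH/- → run C
t=9: L0/L1/L2 = G/BHC/- → run G
t=10: L0/L1/L2 = G/BHC/- → run G
t=11: L0/L1/L2 = G/BHC/- → run G
t=12: L0/L1/L2 = -/BHCG/- → run B
t=13: L0/L1/L2 = -/BHCG/- → run B
t=14: L0/L1/L2 = -/HCG/- → run H
t=15: L0/L1/L2 = -/HCG/- → run H
t=16: L0/L1/L2 = -/HCG/- → run H
t=17: L0/L1/L2 = -/HCG/- → run H
t=18: L0/L1/L2 = -/CG/- → run C
t=19: L0/L1/L2 = -/CG/- → run C
t=20: L0/L1/L2 = -/CG/- → run C
t=21: L0/L1/L2 = -/G/- → run G
t=22: L0/L1/L2 = -/G/- → run G
t=23: (idle)
t=24: (idle)

completion order = B, H, C, G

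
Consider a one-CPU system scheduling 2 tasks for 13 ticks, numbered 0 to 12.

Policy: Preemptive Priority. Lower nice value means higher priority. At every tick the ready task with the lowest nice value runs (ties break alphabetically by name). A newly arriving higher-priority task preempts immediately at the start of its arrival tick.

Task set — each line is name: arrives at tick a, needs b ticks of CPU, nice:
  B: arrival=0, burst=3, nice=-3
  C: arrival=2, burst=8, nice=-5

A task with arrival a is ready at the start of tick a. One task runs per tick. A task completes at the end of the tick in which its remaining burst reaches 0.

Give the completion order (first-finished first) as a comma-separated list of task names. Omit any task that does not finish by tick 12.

completion order = C, B

t=0: ready={B} → run B
t=1: ready={B} → run B
t=2: ready={B,C} → run C
t=3: ready={B,C} → run C
t=4: ready={B,C} → run C
t=5: ready={B,C} → run C
t=6: ready={B,C} → run C
t=7: ready={B,C} → run C
t=8: ready={B,C} → run C
t=9: ready={B,C} → run C
t=10: ready={B} → run B
t=11: (idle)
t=12: (idle)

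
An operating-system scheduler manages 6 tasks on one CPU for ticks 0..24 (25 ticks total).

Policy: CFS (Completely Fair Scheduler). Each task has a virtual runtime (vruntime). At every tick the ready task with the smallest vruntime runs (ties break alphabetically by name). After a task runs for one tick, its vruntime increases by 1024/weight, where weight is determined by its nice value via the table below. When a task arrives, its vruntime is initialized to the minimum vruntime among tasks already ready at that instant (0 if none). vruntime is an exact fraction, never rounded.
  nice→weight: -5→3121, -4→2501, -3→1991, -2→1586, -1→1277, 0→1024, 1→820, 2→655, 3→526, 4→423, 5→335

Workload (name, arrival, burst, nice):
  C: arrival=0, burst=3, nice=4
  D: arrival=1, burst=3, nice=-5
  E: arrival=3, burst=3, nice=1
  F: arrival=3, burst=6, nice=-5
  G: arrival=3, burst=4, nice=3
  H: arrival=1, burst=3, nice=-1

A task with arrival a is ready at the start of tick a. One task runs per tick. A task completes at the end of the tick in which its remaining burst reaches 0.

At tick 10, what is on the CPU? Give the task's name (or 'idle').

running at tick 10 = F

t=0: vr[C=0] → run C
t=1: vr[C=1024/423 D=1024/423 H=1024/423] → run C
t=2: vr[C=2048/423 D=1024/423 H=1024/423] → run D
t=3: vr[C=2048/423 D=3629056/1320183 E=1024/423 F=1024/423 G=1024/423 H=1024/423] → run E
t=4: vr[C=2048/423 D=3629056/1320183 E=318208/86715 F=1024/423 G=1024/423 H=1024/423] → run F
t=5: vr[C=2048/423 D=3629056/1320183 E=318208/86715 F=3629056/1320183 G=1024/423 H=1024/423] → run G
t=6: vr[C=2048/423 D=3629056/1320183 E=318208/86715 F=3629056/1320183 G=485888/111249 H=1024/423] → run H
t=7: vr[C=2048/423 D=3629056/1320183 E=318208/86715 F=3629056/1320183 G=485888/111249 H=1740800/540171] → run D
t=8: vr[C=2048/423 D=4062208/1320183 E=318208/86715 F=3629056/1320183 G=485888/111249 H=1740800/540171] → run F
t=9: vr[C=2048/423 D=4062208/1320183 E=318208/86715 F=4062208/1320183 G=485888/111249 H=1740800/540171] → run D
t=10: vr[C=2048/423 E=318208/86715 F=4062208/1320183 G=485888/111249 H=1740800/540171] → run F
t=11: vr[C=2048/423 E=318208/86715 F=4495360/1320183 G=485888/111249 H=1740800/540171] → run H
t=12: vr[C=2048/423 E=318208/86715 F=4495360/1320183 G=485888/111249 H=2173952/540171] → run F
t=13: vr[C=2048/423 E=318208/86715 F=4928512/1320183 G=485888/111249 H=2173952/540171] → run E
t=14: vr[C=2048/423 E=426496/86715 F=4928512/1320183 G=485888/111249 H=2173952/540171] → run F
t=15: vr[C=2048/423 E=426496/86715 F=5361664/1320183 G=485888/111249 H=2173952/540171] → run H
t=16: vr[C=2048/423 E=426496/86715 F=5361664/1320183 G=485888/111249] → run F
t=17: vr[C=2048/423 E=426496/86715 G=485888/111249] → run G
t=18: vr[C=2048/423 E=426496/86715 G=702464/111249] → run C
t=19: vr[E=426496/86715 G=702464/111249] → run E
t=20: vr[G=702464/111249] → run G
t=21: vr[G=919040/111249] → run G
t=22: (idle)
t=23: (idle)
t=24: (idle)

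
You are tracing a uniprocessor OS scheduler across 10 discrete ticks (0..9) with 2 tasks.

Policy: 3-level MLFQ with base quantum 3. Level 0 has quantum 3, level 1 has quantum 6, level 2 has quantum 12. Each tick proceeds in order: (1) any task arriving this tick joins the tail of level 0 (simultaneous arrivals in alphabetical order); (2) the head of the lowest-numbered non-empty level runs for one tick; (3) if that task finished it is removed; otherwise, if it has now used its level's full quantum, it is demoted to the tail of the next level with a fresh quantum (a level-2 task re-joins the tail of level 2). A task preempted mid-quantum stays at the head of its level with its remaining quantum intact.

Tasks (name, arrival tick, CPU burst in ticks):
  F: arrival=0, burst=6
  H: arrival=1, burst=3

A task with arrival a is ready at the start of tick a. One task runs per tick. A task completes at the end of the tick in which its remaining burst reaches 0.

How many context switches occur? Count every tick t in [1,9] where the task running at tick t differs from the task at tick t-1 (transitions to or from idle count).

t=0: L0/L1/L2 = F/-/- → run F
t=1: L0/L1/L2 = FH/-/- → run F
t=2: L0/L1/L2 = FH/-/- → run F
t=3: L0/L1/L2 = H/F/- → run H
t=4: L0/L1/L2 = H/F/- → run H
t=5: L0/L1/L2 = H/F/- → run H
t=6: L0/L1/L2 = -/F/- → run F
t=7: L0/L1/L2 = -/F/- → run F
t=8: L0/L1/L2 = -/F/- → run F
t=9: (idle)

context switches = 3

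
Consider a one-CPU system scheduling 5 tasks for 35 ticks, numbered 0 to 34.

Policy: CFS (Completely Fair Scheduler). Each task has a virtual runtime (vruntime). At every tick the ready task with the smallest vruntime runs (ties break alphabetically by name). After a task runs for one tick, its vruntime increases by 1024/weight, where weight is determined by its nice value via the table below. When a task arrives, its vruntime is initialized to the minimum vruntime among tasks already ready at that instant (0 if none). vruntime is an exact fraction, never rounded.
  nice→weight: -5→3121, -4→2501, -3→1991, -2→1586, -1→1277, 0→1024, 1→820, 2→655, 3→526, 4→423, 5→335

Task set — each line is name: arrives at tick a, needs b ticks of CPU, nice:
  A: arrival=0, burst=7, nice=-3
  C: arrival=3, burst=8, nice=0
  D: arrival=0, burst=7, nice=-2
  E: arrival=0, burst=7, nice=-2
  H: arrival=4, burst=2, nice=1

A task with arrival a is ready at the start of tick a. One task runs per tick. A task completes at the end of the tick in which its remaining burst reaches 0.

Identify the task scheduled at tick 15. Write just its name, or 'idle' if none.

running at tick 15 = E

t=0: vr[A=0 D=0 E=0] → run A
t=1: vr[A=1024/1991 D=0 E=0] → run D
t=2: vr[A=1024/1991 D=512/793 E=0] → run E
t=3: vr[A=1024/1991 C=1024/1991 D=512/793 E=512/793] → run A
t=4: vr[A=2048/1991 C=1024/1991 D=512/793 E=512/793 H=1024/1991] → run C
t=5: vr[A=2048/1991 C=3015/1991 D=512/793 E=512/793 H=1024/1991] → run H
t=6: vr[A=2048/1991 C=3015/1991 D=512/793 E=512/793 H=719616/408155] → run D
t=7: vr[A=2048/1991 C=3015/1991 D=1024/793 E=512/793 H=719616/408155] → run E
t=8: vr[A=2048/1991 C=3015/1991 D=1024/793 E=1024/793 H=719616/408155] → run A
t=9: vr[A=3072/1991 C=3015/1991 D=1024/793 E=1024/793 H=719616/408155] → run D
t=10: vr[A=3072/1991 C=3015/1991 D=1536/793 E=1024/793 H=719616/408155] → run E
t=11: vr[A=3072/1991 C=3015/1991 D=1536/793 E=1536/793 H=719616/408155] → run C
t=12: vr[A=3072/1991 C=5006/1991 D=1536/793 E=1536/793 H=719616/408155] → run A
t=13: vr[A=4096/1991 C=5006/1991 D=1536/793 E=1536/793 H=719616/408155] → run H
t=14: vr[A=4096/1991 C=5006/1991 D=1536/793 E=1536/793] → run D
t=15: vr[A=4096/1991 C=5006/1991 D=2048/793 E=1536/793] → run E
t=16: vr[A=4096/1991 C=5006/1991 D=2048/793 E=2048/793] → run A
t=17: vr[A=5120/1991 C=5006/1991 D=2048/793 E=2048/793] → run C
t=18: vr[A=5120/1991 C=6997/1991 D=2048/793 E=2048/793] → run A
t=19: vr[A=6144/1991 C=6997/1991 D=2048/793 E=2048/793] → run D
t=20: vr[A=6144/1991 C=6997/1991 D=2560/793 E=2048/793] → run E
t=21: vr[A=6144/1991 C=6997/1991 D=2560/793 E=2560/793] → run A
t=22: vr[C=6997/1991 D=2560/793 E=2560/793] → run D
t=23: vr[C=6997/1991 D=3072/793 E=2560/793] → run E
t=24: vr[C=6997/1991 D=3072/793 E=3072/793] → run C
t=25: vr[C=8988/1991 D=3072/793 E=3072/793] → run D
t=26: vr[C=8988/1991 E=3072/793] → run E
t=27: vr[C=8988/1991] → run C
t=28: vr[C=10979/1991] → run C
t=29: vr[C=12970/1991] → run C
t=30: vr[C=14961/1991] → run C
t=31: (idle)
t=32: (idle)
t=33: (idle)
t=34: (idle)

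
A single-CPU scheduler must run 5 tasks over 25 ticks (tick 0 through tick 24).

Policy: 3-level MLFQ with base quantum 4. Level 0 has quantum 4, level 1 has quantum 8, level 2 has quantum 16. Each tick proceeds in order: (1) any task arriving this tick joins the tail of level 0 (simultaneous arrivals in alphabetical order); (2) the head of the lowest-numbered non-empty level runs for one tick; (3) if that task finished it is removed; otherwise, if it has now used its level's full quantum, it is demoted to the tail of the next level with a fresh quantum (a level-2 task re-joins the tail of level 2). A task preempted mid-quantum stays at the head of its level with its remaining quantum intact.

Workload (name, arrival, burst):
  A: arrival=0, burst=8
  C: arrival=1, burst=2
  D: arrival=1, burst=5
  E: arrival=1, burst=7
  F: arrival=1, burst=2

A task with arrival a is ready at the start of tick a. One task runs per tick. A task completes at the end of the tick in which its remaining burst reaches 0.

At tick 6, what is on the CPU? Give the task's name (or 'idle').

running at tick 6 = D

t=0: L0/L1/L2 = A/-/- → run A
t=1: L0/L1/L2 = ACDEF/-/- → run A
t=2: L0/L1/L2 = ACDEF/-/- → run A
t=3: L0/L1/L2 = ACDEF/-/- → run A
t=4: L0/L1/L2 = CDEF/A/- → run C
t=5: L0/L1/L2 = CDEF/A/- → run C
t=6: L0/L1/L2 = DEF/A/- → run D
t=7: L0/L1/L2 = DEF/A/- → run D
t=8: L0/L1/L2 = DEF/A/- → run D
t=9: L0/L1/L2 = DEF/A/- → run D
t=10: L0/L1/L2 = EF/AD/- → run E
t=11: L0/L1/L2 = EF/AD/- → run E
t=12: L0/L1/L2 = EF/AD/- → run E
t=13: L0/L1/L2 = EF/AD/- → run E
t=14: L0/L1/L2 = F/ADE/- → run F
t=15: L0/L1/L2 = F/ADE/- → run F
t=16: L0/L1/L2 = -/ADE/- → run A
t=17: L0/L1/L2 = -/ADE/- → run A
t=18: L0/L1/L2 = -/ADE/- → run A
t=19: L0/L1/L2 = -/ADE/- → run A
t=20: L0/L1/L2 = -/DE/- → run D
t=21: L0/L1/L2 = -/E/- → run E
t=22: L0/L1/L2 = -/E/- → run E
t=23: L0/L1/L2 = -/E/- → run E
t=24: (idle)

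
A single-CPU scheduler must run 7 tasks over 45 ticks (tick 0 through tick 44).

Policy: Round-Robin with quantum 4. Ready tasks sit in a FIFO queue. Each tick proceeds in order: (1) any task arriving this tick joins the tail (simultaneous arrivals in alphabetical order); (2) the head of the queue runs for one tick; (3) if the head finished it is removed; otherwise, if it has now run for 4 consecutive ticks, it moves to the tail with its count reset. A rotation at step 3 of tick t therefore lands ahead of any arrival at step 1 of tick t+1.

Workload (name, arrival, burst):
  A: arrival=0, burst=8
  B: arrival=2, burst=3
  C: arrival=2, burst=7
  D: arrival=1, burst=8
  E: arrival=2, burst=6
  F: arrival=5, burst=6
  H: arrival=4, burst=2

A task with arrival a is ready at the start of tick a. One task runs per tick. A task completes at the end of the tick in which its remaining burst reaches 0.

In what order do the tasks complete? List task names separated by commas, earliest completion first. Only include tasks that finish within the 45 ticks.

t=0: queue=[A] q_used=0 → run A
t=1: queue=[A,D] q_used=1 → run A
t=2: queue=[A,D,B,C,E] q_used=2 → run A
t=3: queue=[A,D,B,C,E] q_used=3 → run A
t=4: queue=[D,B,C,E,A,H] q_used=0 → run D
t=5: queue=[D,B,C,E,A,H,F] q_used=1 → run D
t=6: queue=[D,B,C,E,A,H,F] q_used=2 → run D
t=7: queue=[D,B,C,E,A,H,F] q_used=3 → run D
t=8: queue=[B,C,E,A,H,F,D] q_used=0 → run B
t=9: queue=[B,C,E,A,H,F,D] q_used=1 → run B
t=10: queue=[B,C,E,A,H,F,D] q_used=2 → run B
t=11: queue=[C,E,A,H,F,D] q_used=0 → run C
t=12: queue=[C,E,A,H,F,D] q_used=1 → run C
t=13: queue=[C,E,A,H,F,D] q_used=2 → run C
t=14: queue=[C,E,A,H,F,D] q_used=3 → run C
t=15: queue=[E,A,H,F,D,C] q_used=0 → run E
t=16: queue=[E,A,H,F,D,C] q_used=1 → run E
t=17: queue=[E,A,H,F,D,C] q_used=2 → run E
t=18: queue=[E,A,H,F,D,C] q_used=3 → run E
t=19: queue=[A,H,F,D,C,E] q_used=0 → run A
t=20: queue=[A,H,F,D,C,E] q_used=1 → run A
t=21: queue=[A,H,F,D,C,E] q_used=2 → run A
t=22: queue=[A,H,F,D,C,E] q_used=3 → run A
t=23: queue=[H,F,D,C,E] q_used=0 → run H
t=24: queue=[H,F,D,C,E] q_used=1 → run H
t=25: queue=[F,D,C,E] q_used=0 → run F
t=26: queue=[F,D,C,E] q_used=1 → run F
t=27: queue=[F,D,C,E] q_used=2 → run F
t=28: queue=[F,D,C,E] q_used=3 → run F
t=29: queue=[D,C,E,F] q_used=0 → run D
t=30: queue=[D,C,E,F] q_used=1 → run D
t=31: queue=[D,C,E,F] q_used=2 → run D
t=32: queue=[D,C,E,F] q_used=3 → run D
t=33: queue=[C,E,F] q_used=0 → run C
t=34: queue=[C,E,F] q_used=1 → run C
t=35: queue=[C,E,F] q_used=2 → run C
t=36: queue=[E,F] q_used=0 → run E
t=37: queue=[E,F] q_used=1 → run E
t=38: queue=[F] q_used=0 → run F
t=39: queue=[F] q_used=1 → run F
t=40: (idle)
t=41: (idle)
t=42: (idle)
t=43: (idle)
t=44: (idle)

completion order = B, A, H, D, C, E, F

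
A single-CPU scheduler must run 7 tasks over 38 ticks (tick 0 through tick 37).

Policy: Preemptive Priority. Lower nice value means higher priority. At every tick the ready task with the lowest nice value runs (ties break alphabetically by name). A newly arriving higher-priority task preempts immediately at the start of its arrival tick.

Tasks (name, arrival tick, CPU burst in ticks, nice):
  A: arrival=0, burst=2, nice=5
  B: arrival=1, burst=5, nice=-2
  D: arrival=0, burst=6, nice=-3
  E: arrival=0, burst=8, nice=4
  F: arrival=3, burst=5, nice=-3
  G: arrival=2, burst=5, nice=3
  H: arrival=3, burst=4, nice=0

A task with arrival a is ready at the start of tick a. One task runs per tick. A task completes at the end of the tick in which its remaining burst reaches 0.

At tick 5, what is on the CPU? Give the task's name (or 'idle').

running at tick 5 = D

t=0: ready={A,D,E} → run D
t=1: ready={A,B,D,E} → run D
t=2: ready={A,B,D,E,G} → run D
t=3: ready={A,B,D,E,F,G,H} → run D
t=4: ready={A,B,D,E,F,G,H} → run D
t=5: ready={A,B,D,E,F,G,H} → run D
t=6: ready={A,B,E,F,G,H} → run F
t=7: ready={A,B,E,F,G,H} → run F
t=8: ready={A,B,E,F,G,H} → run F
t=9: ready={A,B,E,F,G,H} → run F
t=10: ready={A,B,E,F,G,H} → run F
t=11: ready={A,B,E,G,H} → run B
t=12: ready={A,B,E,G,H} → run B
t=13: ready={A,B,E,G,H} → run B
t=14: ready={A,B,E,G,H} → run B
t=15: ready={A,B,E,G,H} → run B
t=16: ready={A,E,G,H} → run H
t=17: ready={A,E,G,H} → run H
t=18: ready={A,E,G,H} → run H
t=19: ready={A,E,G,H} → run H
t=20: ready={A,E,G} → run G
t=21: ready={A,E,G} → run G
t=22: ready={A,E,G} → run G
t=23: ready={A,E,G} → run G
t=24: ready={A,E,G} → run G
t=25: ready={A,E} → run E
t=26: ready={A,E} → run E
t=27: ready={A,E} → run E
t=28: ready={A,E} → run E
t=29: ready={A,E} → run E
t=30: ready={A,E} → run E
t=31: ready={A,E} → run E
t=32: ready={A,E} → run E
t=33: ready={A} → run A
t=34: ready={A} → run A
t=35: (idle)
t=36: (idle)
t=37: (idle)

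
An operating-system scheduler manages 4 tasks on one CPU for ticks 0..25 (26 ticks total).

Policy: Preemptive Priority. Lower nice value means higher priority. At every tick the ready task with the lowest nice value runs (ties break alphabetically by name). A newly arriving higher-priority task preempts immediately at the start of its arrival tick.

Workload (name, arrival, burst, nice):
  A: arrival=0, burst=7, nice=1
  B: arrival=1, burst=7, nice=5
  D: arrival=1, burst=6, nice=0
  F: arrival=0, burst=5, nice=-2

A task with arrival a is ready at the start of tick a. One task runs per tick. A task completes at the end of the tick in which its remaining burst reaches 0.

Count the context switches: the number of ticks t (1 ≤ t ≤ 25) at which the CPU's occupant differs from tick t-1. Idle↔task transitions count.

t=0: ready={A,F} → run F
t=1: ready={A,B,D,F} → run F
t=2: ready={A,B,D,F} → run F
t=3: ready={A,B,D,F} → run F
t=4: ready={A,B,D,F} → run F
t=5: ready={A,B,D} → run D
t=6: ready={A,B,D} → run D
t=7: ready={A,B,D} → run D
t=8: ready={A,B,D} → run D
t=9: ready={A,B,D} → run D
t=10: ready={A,B,D} → run D
t=11: ready={A,B} → run A
t=12: ready={A,B} → run A
t=13: ready={A,B} → run A
t=14: ready={A,B} → run A
t=15: ready={A,B} → run A
t=16: ready={A,B} → run A
t=17: ready={A,B} → run A
t=18: ready={B} → run B
t=19: ready={B} → run B
t=20: ready={B} → run B
t=21: ready={B} → run B
t=22: ready={B} → run B
t=23: ready={B} → run B
t=24: ready={B} → run B
t=25: (idle)

context switches = 4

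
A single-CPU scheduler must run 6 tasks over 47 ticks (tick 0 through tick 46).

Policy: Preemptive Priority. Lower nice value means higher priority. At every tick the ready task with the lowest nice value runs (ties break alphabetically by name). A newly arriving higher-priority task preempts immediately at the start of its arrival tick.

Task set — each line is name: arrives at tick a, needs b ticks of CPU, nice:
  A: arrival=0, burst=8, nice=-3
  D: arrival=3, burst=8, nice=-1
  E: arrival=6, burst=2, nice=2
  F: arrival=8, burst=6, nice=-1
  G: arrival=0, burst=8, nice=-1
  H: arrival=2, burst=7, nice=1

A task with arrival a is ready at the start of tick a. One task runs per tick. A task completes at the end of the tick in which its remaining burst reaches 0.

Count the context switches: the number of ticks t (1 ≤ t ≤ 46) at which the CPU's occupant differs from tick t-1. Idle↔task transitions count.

context switches = 6

t=0: ready={A,G} → run A
t=1: ready={A,G} → run A
t=2: ready={A,G,H} → run A
t=3: ready={A,D,G,H} → run A
t=4: ready={A,D,G,H} → run A
t=5: ready={A,D,G,H} → run A
t=6: ready={A,D,E,G,H} → run A
t=7: ready={A,D,E,G,H} → run A
t=8: ready={D,E,F,G,H} → run D
t=9: ready={D,E,F,G,H} → run D
t=10: ready={D,E,F,G,H} → run D
t=11: ready={D,E,F,G,H} → run D
t=12: ready={D,E,F,G,H} → run D
t=13: ready={D,E,F,G,H} → run D
t=14: ready={D,E,F,G,H} → run D
t=15: ready={D,E,F,G,H} → run D
t=16: ready={E,F,G,H} → run F
t=17: ready={E,F,G,H} → run F
t=18: ready={E,F,G,H} → run F
t=19: ready={E,F,G,H} → run F
t=20: ready={E,F,G,H} → run F
t=21: ready={E,F,G,H} → run F
t=22: ready={E,G,H} → run G
t=23: ready={E,G,H} → run G
t=24: ready={E,G,H} → run G
t=25: ready={E,G,H} → run G
t=26: ready={E,G,H} → run G
t=27: ready={E,G,H} → run G
t=28: ready={E,G,H} → run G
t=29: ready={E,G,H} → run G
t=30: ready={E,H} → run H
t=31: ready={E,H} → run H
t=32: ready={E,H} → run H
t=33: ready={E,H} → run H
t=34: ready={E,H} → run H
t=35: ready={E,H} → run H
t=36: ready={E,H} → run H
t=37: ready={E} → run E
t=38: ready={E} → run E
t=39: (idle)
t=40: (idle)
t=41: (idle)
t=42: (idle)
t=43: (idle)
t=44: (idle)
t=45: (idle)
t=46: (idle)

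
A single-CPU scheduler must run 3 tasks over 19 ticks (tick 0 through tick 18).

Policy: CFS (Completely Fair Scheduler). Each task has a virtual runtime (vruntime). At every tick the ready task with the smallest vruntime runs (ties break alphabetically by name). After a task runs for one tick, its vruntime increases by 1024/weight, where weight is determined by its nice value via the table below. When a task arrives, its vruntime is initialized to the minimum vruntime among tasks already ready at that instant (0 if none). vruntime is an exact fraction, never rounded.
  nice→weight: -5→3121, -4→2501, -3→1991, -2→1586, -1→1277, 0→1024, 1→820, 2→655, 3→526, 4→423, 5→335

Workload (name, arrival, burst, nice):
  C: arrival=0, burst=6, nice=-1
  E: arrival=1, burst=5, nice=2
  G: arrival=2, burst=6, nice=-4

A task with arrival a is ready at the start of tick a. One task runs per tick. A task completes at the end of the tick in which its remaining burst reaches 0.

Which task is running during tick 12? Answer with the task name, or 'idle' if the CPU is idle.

running at tick 12 = C

t=0: vr[C=0] → run C
t=1: vr[C=1024/1277 E=1024/1277] → run C
t=2: vr[C=2048/1277 E=1024/1277 G=1024/1277] → run E
t=3: vr[C=2048/1277 E=1978368/836435 G=1024/1277] → run G
t=4: vr[C=2048/1277 E=1978368/836435 G=3868672/3193777] → run G
t=5: vr[C=2048/1277 E=1978368/836435 G=5176320/3193777] → run C
t=6: vr[C=3072/1277 E=1978368/836435 G=5176320/3193777] → run G
t=7: vr[C=3072/1277 E=1978368/836435 G=6483968/3193777] → run G
t=8: vr[C=3072/1277 E=1978368/836435 G=7791616/3193777] → run E
t=9: vr[C=3072/1277 E=3286016/836435 G=7791616/3193777] → run C
t=10: vr[C=4096/1277 E=3286016/836435 G=7791616/3193777] → run G
t=11: vr[C=4096/1277 E=3286016/836435 G=9099264/3193777] → run G
t=12: vr[C=4096/1277 E=3286016/836435] → run C
t=13: vr[C=5120/1277 E=3286016/836435] → run E
t=14: vr[C=5120/1277 E=4593664/836435] → run C
t=15: vr[E=4593664/836435] → run E
t=16: vr[E=5901312/836435] → run E
t=17: (idle)
t=18: (idle)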